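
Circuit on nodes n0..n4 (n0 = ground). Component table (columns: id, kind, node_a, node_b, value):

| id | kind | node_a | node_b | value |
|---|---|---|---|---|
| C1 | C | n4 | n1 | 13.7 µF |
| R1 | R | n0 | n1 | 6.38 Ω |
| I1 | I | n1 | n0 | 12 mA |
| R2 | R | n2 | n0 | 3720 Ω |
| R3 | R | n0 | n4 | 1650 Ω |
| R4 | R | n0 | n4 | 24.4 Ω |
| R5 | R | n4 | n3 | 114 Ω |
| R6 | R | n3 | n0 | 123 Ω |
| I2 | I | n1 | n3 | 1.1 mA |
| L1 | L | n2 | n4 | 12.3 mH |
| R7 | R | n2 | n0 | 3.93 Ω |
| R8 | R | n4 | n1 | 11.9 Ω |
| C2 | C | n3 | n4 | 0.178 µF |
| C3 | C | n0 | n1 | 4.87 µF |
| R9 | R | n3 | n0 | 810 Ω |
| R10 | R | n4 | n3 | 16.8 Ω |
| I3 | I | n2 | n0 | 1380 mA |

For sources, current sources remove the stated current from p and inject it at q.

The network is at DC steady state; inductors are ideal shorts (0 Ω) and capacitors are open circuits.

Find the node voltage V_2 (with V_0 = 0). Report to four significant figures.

Element admittances at DC:
  Y(C1) = 0.000 S between n4,n1
  Y(R1) = 0.1567 S between n0,n1
  I1: injects 0.012 A into n0 (from n1)
  Y(R2) = 0.0002688 S between n2,n0
  Y(R3) = 0.0006061 S between n0,n4
  Y(R4) = 0.04098 S between n0,n4
  Y(R5) = 0.008772 S between n4,n3
  Y(R6) = 0.008130 S between n3,n0
  I2: injects 0.0011 A into n3 (from n1)
  L1: short n2↔n4 (DC inductor)
  Y(R7) = 0.2545 S between n2,n0
  Y(R8) = 0.08403 S between n4,n1
  Y(C2) = 0.000 S between n3,n4
  Y(C3) = 0.000 S between n0,n1
  Y(R9) = 0.001235 S between n3,n0
  Y(R10) = 0.05952 S between n4,n3
  I3: injects 1.38 A into n0 (from n2)
Assemble and solve the 5×5 MNA system:
  V(n1)=-1.399  V(n2)=-3.851  V(n3)=-3.373  V(n4)=-3.851
  i(L1)=-0.3990

-3.851 V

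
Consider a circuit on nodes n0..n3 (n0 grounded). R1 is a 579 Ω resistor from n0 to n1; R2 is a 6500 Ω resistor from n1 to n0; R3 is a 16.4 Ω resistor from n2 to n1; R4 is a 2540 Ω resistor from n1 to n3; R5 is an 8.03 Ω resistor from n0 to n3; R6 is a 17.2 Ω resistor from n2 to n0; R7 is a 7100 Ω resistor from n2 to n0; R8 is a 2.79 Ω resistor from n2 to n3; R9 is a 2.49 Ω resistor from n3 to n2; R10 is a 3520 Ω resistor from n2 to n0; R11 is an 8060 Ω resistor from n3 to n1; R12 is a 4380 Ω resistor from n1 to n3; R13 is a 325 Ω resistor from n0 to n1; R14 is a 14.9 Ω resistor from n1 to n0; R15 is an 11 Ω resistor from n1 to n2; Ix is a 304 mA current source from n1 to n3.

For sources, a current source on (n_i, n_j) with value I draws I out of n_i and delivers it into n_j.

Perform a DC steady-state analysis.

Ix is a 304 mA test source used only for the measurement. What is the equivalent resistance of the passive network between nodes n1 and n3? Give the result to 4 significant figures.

MNA unknowns: 3 node voltages V₁..V_3
R1: Y=0.001727 on G[0,1]
R2: Y=0.0001538 on G[1,0]
R3: Y=0.06098 on G[2,1]
R4: Y=0.0003937 on G[1,3]
R5: Y=0.1245 on G[0,3]
R6: Y=0.05814 on G[2,0]
R7: Y=0.0001408 on G[2,0]
R8: Y=0.3584 on G[2,3]
R9: Y=0.4016 on G[3,2]
R10: Y=0.0002841 on G[2,0]
R11: Y=0.0001241 on G[3,1]
R12: Y=0.0002283 on G[1,3]
R13: Y=0.003077 on G[0,1]
R14: Y=0.06711 on G[1,0]
R15: Y=0.09091 on G[1,2]
Ix: z[1]−=0.304, z[3]+=0.304
solve → V1=-1.178, V2=0.2555, V3=0.5618

R_eq = 5.724 Ω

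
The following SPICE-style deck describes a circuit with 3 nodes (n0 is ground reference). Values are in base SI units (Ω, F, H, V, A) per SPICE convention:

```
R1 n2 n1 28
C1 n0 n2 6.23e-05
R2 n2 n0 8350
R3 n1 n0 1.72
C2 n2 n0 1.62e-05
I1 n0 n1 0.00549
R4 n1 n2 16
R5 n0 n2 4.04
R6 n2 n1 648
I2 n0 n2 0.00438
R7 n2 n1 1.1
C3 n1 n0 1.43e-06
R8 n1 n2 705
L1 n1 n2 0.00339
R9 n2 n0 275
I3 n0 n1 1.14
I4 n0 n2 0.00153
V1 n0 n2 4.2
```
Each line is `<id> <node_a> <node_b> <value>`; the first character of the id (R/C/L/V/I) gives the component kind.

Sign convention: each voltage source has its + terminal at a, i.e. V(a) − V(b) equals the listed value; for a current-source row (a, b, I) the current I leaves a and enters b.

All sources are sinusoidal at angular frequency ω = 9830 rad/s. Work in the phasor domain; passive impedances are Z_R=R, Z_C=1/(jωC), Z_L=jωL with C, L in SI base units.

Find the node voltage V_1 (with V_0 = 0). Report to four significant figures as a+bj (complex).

-1.947+0.05967j V

MNA unknowns: 2 node voltages V₁..V_2 plus 1 source current (V1)
R1: Y=0.03571+0.000j on G[2,1]
C1: Y=0.000+0.6124j on G[0,2]
R2: Y=0.0001198+0.000j on G[2,0]
R3: Y=0.5814+0.000j on G[1,0]
C2: Y=0.000+0.1592j on G[2,0]
I1: z[0]−=0.00549, z[1]+=0.00549
R4: Y=0.06250+0.000j on G[1,2]
R5: Y=0.2475+0.000j on G[0,2]
R6: Y=0.001543+0.000j on G[2,1]
I2: z[0]−=0.00438, z[2]+=0.00438
R7: Y=0.9091+0.000j on G[2,1]
C3: Y=0.000+0.01406j on G[1,0]
R8: Y=0.001418+0.000j on G[1,2]
L1: Y=0.000-0.03001j on G[1,2]
R9: Y=0.003636+0.000j on G[2,0]
I3: z[0]−=1.14, z[1]+=1.14
I4: z[0]−=0.00153, z[2]+=0.00153
V1: row V0−V2=4.2, i_V1 at 0,2
solve → V1=-1.947+0.05967j, V2=-4.200+0.000j
aux → i_V1=-3.339-3.234j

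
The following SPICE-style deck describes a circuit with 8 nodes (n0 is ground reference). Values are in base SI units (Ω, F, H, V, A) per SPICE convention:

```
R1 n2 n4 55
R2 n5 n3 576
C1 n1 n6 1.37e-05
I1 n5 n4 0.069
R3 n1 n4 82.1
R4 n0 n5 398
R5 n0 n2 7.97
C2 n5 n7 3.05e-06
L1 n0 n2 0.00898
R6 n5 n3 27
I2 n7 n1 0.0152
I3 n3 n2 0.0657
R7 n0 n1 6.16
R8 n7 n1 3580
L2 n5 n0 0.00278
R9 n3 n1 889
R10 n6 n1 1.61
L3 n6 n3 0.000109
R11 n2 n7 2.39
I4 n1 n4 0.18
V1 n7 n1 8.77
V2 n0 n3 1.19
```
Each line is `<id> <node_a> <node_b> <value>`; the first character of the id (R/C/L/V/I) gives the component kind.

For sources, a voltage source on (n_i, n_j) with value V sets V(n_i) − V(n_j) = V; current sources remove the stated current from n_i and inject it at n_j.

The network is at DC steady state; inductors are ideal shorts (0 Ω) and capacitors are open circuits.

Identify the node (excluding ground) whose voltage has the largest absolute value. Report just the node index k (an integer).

Apply KCL at each of the 7 non-ground nodes and solve the resulting linear system.
Node n1: branches {C1, R3, I2, R7, R8, R9, R10, I4, V1} → V_1 = -3.710
Node n2: branches {R1, R5, L1, I3, R11} → V_2 = 0.000
Node n3: branches {R2, R6, I3, R9, L3, V2} → V_3 = -1.190
Node n4: branches {R1, I1, R3, I4} → V_4 = 6.713
Node n5: branches {R2, I1, R4, C2, R6, L2} → V_5 = 0.000
Node n6: branches {C1, R10, L3} → V_6 = -1.190
Node n7: branches {C2, I2, R8, R11, V1} → V_7 = 5.060
Source currents: i(L1)=-2.305, i(L2)=-0.1151, i(L3)=-1.565, i(V1)=-2.135, i(V2)=1.588

4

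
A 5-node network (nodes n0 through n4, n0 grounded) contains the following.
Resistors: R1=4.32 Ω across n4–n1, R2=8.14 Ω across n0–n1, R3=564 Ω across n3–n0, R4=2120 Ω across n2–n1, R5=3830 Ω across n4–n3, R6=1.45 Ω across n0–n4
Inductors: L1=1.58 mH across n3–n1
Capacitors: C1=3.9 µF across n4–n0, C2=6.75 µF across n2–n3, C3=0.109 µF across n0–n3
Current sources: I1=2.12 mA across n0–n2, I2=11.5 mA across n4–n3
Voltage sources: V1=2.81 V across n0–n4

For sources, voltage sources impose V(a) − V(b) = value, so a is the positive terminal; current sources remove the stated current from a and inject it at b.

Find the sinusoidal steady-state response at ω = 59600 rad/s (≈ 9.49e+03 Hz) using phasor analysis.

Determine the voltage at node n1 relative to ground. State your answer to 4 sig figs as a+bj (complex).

Element admittances at ω=59600 rad/s:
  Y(R1) = 0.2315+0.000j S between n4,n1
  Y(R2) = 0.1229+0.000j S between n0,n1
  Y(R3) = 0.001773+0.000j S between n3,n0
  Y(L1) = 0.000-0.01062j S between n3,n1
  Y(R4) = 0.0004717+0.000j S between n2,n1
  Y(C1) = 0.000+0.2324j S between n4,n0
  Y(R5) = 0.0002611+0.000j S between n4,n3
  Y(R6) = 0.6897+0.000j S between n0,n4
  Y(C2) = 0.000+0.4023j S between n2,n3
  Y(C3) = 0.000+0.006496j S between n0,n3
  I1: injects 0.00212 A into n2 (from n0)
  I2: injects 0.0115 A into n3 (from n4)
  V1: constraint V(n0)−V(n4) = 2.81
Assemble and solve the 5×5 MNA system:
  V(n1)=-1.713+0.01136j  V(n2)=-1.914+4.115j  V(n3)=-1.910+4.120j  V(n4)=-2.810+0.000j
  i(V1)=-2.181-0.6569j

-1.713+0.01136j V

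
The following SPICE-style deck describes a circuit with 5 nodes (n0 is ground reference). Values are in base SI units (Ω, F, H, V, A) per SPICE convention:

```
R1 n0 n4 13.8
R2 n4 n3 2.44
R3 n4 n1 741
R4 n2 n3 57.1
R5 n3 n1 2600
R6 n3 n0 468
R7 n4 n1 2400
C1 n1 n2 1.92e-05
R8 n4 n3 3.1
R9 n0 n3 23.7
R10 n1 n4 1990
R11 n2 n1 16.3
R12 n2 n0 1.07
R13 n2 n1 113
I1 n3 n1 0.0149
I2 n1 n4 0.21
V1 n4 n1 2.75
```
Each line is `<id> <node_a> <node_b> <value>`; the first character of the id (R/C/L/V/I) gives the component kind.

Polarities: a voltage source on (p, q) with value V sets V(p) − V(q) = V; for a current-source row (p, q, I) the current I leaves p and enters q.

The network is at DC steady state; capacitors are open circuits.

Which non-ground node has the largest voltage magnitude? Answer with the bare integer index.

Element admittances at DC:
  Y(R1) = 0.07246 S between n0,n4
  Y(R2) = 0.4098 S between n4,n3
  Y(R3) = 0.001350 S between n4,n1
  Y(R4) = 0.01751 S between n2,n3
  Y(R5) = 0.0003846 S between n3,n1
  Y(R6) = 0.002137 S between n3,n0
  Y(R7) = 0.0004167 S between n4,n1
  Y(C1) = 0.000 S between n1,n2
  Y(R8) = 0.3226 S between n4,n3
  Y(R9) = 0.04219 S between n0,n3
  Y(R10) = 0.0005025 S between n1,n4
  Y(R11) = 0.06135 S between n2,n1
  Y(R12) = 0.9346 S between n2,n0
  Y(R13) = 0.008850 S between n2,n1
  I1: injects 0.0149 A into n1 (from n3)
  I2: injects 0.21 A into n4 (from n1)
  V1: constraint V(n4)−V(n1) = 2.75
Assemble and solve the 5×5 MNA system:
  V(n1)=-1.825  V(n2)=-0.1111  V(n3)=0.8304  V(n4)=0.9249
  i(V1)=0.06752

1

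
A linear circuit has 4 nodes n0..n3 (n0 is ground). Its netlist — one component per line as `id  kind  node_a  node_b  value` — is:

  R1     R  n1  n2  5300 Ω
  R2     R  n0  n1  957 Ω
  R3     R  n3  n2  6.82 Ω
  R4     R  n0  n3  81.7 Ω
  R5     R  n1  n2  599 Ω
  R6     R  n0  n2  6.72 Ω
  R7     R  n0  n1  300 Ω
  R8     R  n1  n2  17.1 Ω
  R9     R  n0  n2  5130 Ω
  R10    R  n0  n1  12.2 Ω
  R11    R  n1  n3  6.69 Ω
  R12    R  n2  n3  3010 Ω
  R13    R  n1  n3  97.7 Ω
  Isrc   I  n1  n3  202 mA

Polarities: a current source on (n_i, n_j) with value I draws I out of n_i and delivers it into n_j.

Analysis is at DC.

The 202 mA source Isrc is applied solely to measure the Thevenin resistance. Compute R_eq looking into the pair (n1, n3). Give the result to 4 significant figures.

MNA unknowns: 3 node voltages V₁..V_3
R1: Y=0.0001887 on G[1,2]
R2: Y=0.001045 on G[0,1]
R3: Y=0.1466 on G[3,2]
R4: Y=0.01224 on G[0,3]
R5: Y=0.001669 on G[1,2]
R6: Y=0.1488 on G[0,2]
R7: Y=0.003333 on G[0,1]
R8: Y=0.05848 on G[1,2]
R9: Y=0.0001949 on G[0,2]
R10: Y=0.08197 on G[0,1]
R11: Y=0.1495 on G[1,3]
R12: Y=0.0003322 on G[2,3]
R13: Y=0.01024 on G[1,3]
Isrc: z[1]−=0.202, z[3]+=0.202
solve → V1=-0.3509, V2=0.1597, V3=0.5313

R_eq = 4.367 Ω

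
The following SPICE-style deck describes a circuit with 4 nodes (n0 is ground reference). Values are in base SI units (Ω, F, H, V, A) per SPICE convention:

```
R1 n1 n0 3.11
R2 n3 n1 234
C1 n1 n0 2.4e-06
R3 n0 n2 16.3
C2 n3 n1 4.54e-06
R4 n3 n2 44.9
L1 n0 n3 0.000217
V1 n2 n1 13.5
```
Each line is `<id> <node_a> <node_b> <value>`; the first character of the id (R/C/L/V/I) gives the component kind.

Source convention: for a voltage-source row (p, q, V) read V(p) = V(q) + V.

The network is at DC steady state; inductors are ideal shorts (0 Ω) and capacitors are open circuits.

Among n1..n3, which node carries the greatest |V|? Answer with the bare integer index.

MNA unknowns: 3 node voltages V₁..V_3 plus 2 source currents (L1, V1)
R1: Y=0.3215 on G[1,0]
R2: Y=0.004274 on G[3,1]
C1: Y=0.000 on G[1,0]
R3: Y=0.06135 on G[0,2]
C2: Y=0.000 on G[3,1]
R4: Y=0.02227 on G[3,2]
L1: row V0−V3=0, i_L1 at 0,3
V1: row V2−V1=13.5, i_V1 at 2,1
solve → V1=-2.757, V2=10.74, V3=0.000
aux → i_L1=-0.2275, i_V1=-0.8983

2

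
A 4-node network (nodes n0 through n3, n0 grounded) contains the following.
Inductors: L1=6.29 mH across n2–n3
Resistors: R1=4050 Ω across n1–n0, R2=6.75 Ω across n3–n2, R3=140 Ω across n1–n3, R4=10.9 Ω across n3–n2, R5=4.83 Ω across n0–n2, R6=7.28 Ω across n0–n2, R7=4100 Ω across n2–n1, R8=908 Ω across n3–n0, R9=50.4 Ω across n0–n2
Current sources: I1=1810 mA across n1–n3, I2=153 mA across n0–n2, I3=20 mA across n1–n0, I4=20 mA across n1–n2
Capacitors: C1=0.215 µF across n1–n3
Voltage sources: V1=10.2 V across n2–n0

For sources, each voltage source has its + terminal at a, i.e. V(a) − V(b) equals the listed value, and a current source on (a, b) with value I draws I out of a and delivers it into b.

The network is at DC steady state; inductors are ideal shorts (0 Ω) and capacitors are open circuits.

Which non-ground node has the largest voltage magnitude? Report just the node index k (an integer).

1

MNA unknowns: 3 node voltages V₁..V_3 plus 2 source currents (L1, V1)
L1: row V2−V3=0, i_L1 at 2,3
R1: Y=0.0002469 on G[1,0]
R2: Y=0.1481 on G[3,2]
R3: Y=0.007143 on G[1,3]
R4: Y=0.09174 on G[3,2]
I1: z[1]−=1.81, z[3]+=1.81
I2: z[0]−=0.153, z[2]+=0.153
R5: Y=0.2070 on G[0,2]
C1: Y=0.000 on G[1,3]
R6: Y=0.1374 on G[0,2]
R7: Y=0.0002439 on G[2,1]
R8: Y=0.001101 on G[3,0]
I3: z[1]−=0.02, z[0]+=0.02
I4: z[1]−=0.02, z[2]+=0.02
R9: Y=0.01984 on G[0,2]
V1: row V2−V0=10.2, i_V1 at 2,0
solve → V1=-232.5, V2=10.20, V3=10.20
aux → i_L1=-0.06536, i_V1=-3.536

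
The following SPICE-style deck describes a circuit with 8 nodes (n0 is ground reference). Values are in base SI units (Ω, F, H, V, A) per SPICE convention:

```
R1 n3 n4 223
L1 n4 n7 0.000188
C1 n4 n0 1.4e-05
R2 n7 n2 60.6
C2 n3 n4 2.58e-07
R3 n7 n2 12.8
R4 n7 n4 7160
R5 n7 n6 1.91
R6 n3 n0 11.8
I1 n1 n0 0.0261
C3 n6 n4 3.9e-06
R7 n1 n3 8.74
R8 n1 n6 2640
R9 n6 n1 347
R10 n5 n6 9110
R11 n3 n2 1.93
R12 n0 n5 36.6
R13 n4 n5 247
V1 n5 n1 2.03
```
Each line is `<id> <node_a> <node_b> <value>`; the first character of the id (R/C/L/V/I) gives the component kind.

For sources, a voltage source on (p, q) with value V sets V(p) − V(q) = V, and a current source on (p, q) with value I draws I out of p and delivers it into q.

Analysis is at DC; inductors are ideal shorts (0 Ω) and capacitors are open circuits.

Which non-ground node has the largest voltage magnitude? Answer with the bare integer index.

1

MNA unknowns: 7 node voltages V₁..V_7 plus 2 source currents (L1, V1)
R1: Y=0.004484 on G[3,4]
L1: row V4−V7=0, i_L1 at 4,7
C1: Y=0.000 on G[4,0]
R2: Y=0.01650 on G[7,2]
C2: Y=0.000 on G[3,4]
R3: Y=0.07812 on G[7,2]
R4: Y=0.0001397 on G[7,4]
R5: Y=0.5236 on G[7,6]
R6: Y=0.08475 on G[3,0]
I1: z[1]−=0.0261, z[0]+=0.0261
C3: Y=0.000 on G[6,4]
R7: Y=0.1144 on G[1,3]
R8: Y=0.0003788 on G[1,6]
R9: Y=0.002882 on G[6,1]
R10: Y=0.0001098 on G[5,6]
R11: Y=0.5181 on G[3,2]
R12: Y=0.02732 on G[0,5]
R13: Y=0.004049 on G[4,5]
V1: row V5−V1=2.03, i_V1 at 5,1
solve → V1=-1.098, V2=-0.6004, V3=-0.6085, V4=-0.5560, V5=0.9321, V6=-0.5591, V7=-0.5560
aux → i_L1=0.005790, i_V1=-0.03166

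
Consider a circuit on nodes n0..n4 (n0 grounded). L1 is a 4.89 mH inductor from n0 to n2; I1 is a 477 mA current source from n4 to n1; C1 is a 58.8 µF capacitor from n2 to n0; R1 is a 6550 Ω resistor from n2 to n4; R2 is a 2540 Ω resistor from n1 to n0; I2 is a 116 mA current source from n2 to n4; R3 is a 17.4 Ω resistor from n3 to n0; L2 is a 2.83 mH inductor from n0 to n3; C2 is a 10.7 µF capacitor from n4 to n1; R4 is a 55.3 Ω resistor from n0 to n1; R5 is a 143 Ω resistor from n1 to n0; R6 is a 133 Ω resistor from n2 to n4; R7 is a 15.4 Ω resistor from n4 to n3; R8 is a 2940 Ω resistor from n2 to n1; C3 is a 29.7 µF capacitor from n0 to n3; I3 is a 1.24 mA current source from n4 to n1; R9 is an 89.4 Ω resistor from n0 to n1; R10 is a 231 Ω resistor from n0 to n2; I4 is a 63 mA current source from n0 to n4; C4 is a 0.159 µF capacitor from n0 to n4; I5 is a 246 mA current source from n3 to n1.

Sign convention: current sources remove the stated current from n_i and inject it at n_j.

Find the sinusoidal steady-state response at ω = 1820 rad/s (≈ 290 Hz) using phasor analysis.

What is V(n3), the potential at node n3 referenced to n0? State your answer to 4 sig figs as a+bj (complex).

Apply KCL at each of the 4 non-ground nodes and solve the resulting linear system.
Node n1: branches {I1, R2, C2, R4, R5, R8, I3, R9, I5} → V_1 = 13.03-9.160j
Node n2: branches {L1, C1, R1, I2, R6, R8, R10} → V_2 = -10.49-2.870j
Node n3: branches {R3, L2, R7, C3, I5} → V_3 = -2.677-1.421j
Node n4: branches {I1, R1, I2, C2, R6, R7, I3, I4, C4} → V_4 = -4.324+3.097j

-2.677-1.421j V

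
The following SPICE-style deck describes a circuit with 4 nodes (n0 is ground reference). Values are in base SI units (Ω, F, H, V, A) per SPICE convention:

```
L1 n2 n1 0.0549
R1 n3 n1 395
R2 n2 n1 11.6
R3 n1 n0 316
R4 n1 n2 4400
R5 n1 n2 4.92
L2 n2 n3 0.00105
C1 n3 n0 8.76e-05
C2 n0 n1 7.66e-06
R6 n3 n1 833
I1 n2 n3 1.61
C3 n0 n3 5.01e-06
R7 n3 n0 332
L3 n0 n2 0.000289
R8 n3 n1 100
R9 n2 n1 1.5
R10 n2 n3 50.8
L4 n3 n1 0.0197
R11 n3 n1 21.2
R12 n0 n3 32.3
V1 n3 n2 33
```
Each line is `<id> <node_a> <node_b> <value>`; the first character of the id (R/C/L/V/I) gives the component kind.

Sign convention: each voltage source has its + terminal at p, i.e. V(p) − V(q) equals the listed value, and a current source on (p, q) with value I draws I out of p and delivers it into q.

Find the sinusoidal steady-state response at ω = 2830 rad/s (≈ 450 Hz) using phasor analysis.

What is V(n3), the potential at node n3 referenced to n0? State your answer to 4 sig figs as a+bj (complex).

MNA unknowns: 3 node voltages V₁..V_3 plus 1 source current (V1)
L1: Y=0.000-0.006436j on G[2,1]
R1: Y=0.002532+0.000j on G[3,1]
R2: Y=0.08621+0.000j on G[2,1]
R3: Y=0.003165+0.000j on G[1,0]
R4: Y=0.0002273+0.000j on G[1,2]
R5: Y=0.2033+0.000j on G[1,2]
L2: Y=0.000-0.3365j on G[2,3]
C1: Y=0.000+0.2479j on G[3,0]
C2: Y=0.000+0.02168j on G[0,1]
R6: Y=0.001200+0.000j on G[3,1]
I1: z[2]−=1.61, z[3]+=1.61
C3: Y=0.000+0.01418j on G[0,3]
R7: Y=0.003012+0.000j on G[3,0]
L3: Y=0.000-1.223j on G[0,2]
R8: Y=0.01000+0.000j on G[3,1]
R9: Y=0.6667+0.000j on G[2,1]
R10: Y=0.01969+0.000j on G[2,3]
L4: Y=0.000-0.01794j on G[3,1]
R11: Y=0.04717+0.000j on G[3,1]
R12: Y=0.03096+0.000j on G[0,3]
V1: row V3−V2=33, i_V1 at 3,2
solve → V1=11.10-2.347j, V2=9.190-1.582j, V3=42.19-1.582j
aux → i_V1=-2.795+0.6128j

42.19-1.582j V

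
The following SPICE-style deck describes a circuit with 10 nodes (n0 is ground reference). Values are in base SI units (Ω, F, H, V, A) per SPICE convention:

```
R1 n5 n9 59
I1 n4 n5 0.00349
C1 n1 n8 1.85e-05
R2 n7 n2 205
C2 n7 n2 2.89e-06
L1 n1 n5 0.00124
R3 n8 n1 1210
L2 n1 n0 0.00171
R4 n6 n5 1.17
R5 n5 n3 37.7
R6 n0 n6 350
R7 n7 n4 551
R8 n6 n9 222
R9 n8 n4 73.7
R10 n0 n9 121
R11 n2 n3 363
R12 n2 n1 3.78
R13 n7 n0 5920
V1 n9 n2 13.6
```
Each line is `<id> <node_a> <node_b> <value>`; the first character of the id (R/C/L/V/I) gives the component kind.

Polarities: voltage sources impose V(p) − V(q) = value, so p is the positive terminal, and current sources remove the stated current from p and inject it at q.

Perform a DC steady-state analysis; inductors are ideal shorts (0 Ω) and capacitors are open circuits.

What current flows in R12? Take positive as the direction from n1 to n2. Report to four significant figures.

Element admittances at DC:
  Y(R1) = 0.01695 S between n5,n9
  I1: injects 0.00349 A into n5 (from n4)
  Y(C1) = 0.000 S between n1,n8
  Y(R2) = 0.004878 S between n7,n2
  Y(C2) = 0.000 S between n7,n2
  L1: short n1↔n5 (DC inductor)
  Y(R3) = 0.0008264 S between n8,n1
  L2: short n1↔n0 (DC inductor)
  Y(R4) = 0.8547 S between n6,n5
  Y(R5) = 0.02653 S between n5,n3
  Y(R6) = 0.002857 S between n0,n6
  Y(R7) = 0.001815 S between n7,n4
  Y(R8) = 0.004505 S between n6,n9
  Y(R9) = 0.01357 S between n8,n4
  Y(R10) = 0.008264 S between n0,n9
  Y(R11) = 0.002755 S between n2,n3
  Y(R12) = 0.2646 S between n2,n1
  Y(R13) = 0.0001689 S between n7,n0
  V1: constraint V(n9)−V(n2) = 13.6
Assemble and solve the 12×12 MNA system:
  V(n1)=0.000  V(n2)=-1.365  V(n3)=-0.1285  V(n4)=-2.484  V(n5)=0.000  V(n6)=0.06393  V(n7)=-1.628  V(n8)=-2.342  V(n9)=12.23
  i(L1)=-0.2621  i(L2)=-0.1010  i(V1)=-0.3633

0.3612 A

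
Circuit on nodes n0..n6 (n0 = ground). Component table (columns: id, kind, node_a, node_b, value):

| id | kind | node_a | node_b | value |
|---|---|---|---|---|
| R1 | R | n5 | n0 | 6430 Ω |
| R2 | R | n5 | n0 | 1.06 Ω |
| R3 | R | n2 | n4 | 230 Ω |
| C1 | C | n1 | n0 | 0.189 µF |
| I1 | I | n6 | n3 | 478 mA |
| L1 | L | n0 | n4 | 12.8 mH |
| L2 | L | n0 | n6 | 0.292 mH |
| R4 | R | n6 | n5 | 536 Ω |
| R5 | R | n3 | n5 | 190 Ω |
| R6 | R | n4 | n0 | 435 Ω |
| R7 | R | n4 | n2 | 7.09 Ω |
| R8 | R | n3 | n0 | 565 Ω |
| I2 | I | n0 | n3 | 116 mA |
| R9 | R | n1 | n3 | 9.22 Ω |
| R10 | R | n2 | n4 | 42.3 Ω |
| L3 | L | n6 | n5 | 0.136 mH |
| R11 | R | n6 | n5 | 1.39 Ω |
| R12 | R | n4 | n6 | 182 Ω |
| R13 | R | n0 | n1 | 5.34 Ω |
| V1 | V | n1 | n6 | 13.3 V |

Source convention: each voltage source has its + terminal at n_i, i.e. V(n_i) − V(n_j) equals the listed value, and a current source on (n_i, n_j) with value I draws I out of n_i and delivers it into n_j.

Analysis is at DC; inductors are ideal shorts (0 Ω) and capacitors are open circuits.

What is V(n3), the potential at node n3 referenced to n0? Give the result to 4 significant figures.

17.63 V

Apply KCL at each of the 6 non-ground nodes and solve the resulting linear system.
Node n1: branches {C1, R9, R13, V1} → V_1 = 13.30
Node n2: branches {R3, R7, R10} → V_2 = 0.000
Node n3: branches {I1, R5, R8, I2, R9} → V_3 = 17.63
Node n4: branches {R3, L1, R6, R7, R10, R12} → V_4 = 0.000
Node n5: branches {R1, R2, R4, R5, L3, R11} → V_5 = 0.000
Node n6: branches {I1, L2, R4, L3, R11, R12, V1} → V_6 = 0.000
Source currents: i(L1)=0.000, i(L2)=2.406, i(L3)=-0.09281, i(V1)=-2.021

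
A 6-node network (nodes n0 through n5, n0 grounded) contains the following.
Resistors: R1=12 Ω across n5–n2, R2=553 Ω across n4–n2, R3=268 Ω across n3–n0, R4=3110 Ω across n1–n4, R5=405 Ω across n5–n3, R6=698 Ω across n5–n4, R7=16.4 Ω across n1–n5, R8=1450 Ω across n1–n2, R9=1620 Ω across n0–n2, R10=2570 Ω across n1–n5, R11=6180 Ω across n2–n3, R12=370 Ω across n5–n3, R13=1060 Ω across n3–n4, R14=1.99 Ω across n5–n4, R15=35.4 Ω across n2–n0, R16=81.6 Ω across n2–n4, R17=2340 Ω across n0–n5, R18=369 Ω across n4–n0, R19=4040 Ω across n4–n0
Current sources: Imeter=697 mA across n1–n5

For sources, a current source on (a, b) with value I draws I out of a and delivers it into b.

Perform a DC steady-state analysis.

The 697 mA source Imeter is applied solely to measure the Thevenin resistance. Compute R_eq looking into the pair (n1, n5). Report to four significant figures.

R_eq = 16.03 Ω

MNA unknowns: 5 node voltages V₁..V_5
R1: Y=0.08333 on G[5,2]
R2: Y=0.001808 on G[4,2]
R3: Y=0.003731 on G[3,0]
R4: Y=0.0003215 on G[1,4]
R5: Y=0.002469 on G[5,3]
R6: Y=0.001433 on G[5,4]
R7: Y=0.06098 on G[1,5]
R8: Y=0.0006897 on G[1,2]
R9: Y=0.0006173 on G[0,2]
R10: Y=0.0003891 on G[1,5]
R11: Y=0.0001618 on G[2,3]
R12: Y=0.002703 on G[5,3]
R13: Y=0.0009434 on G[3,4]
R14: Y=0.5025 on G[5,4]
R15: Y=0.02825 on G[2,0]
R16: Y=0.01225 on G[2,4]
R17: Y=0.0004274 on G[0,5]
R18: Y=0.002710 on G[4,0]
R19: Y=0.0002475 on G[4,0]
Imeter: z[1]−=0.697, z[5]+=0.697
solve → V1=-11.11, V2=-0.01162, V3=0.03852, V4=0.05544, V5=0.06479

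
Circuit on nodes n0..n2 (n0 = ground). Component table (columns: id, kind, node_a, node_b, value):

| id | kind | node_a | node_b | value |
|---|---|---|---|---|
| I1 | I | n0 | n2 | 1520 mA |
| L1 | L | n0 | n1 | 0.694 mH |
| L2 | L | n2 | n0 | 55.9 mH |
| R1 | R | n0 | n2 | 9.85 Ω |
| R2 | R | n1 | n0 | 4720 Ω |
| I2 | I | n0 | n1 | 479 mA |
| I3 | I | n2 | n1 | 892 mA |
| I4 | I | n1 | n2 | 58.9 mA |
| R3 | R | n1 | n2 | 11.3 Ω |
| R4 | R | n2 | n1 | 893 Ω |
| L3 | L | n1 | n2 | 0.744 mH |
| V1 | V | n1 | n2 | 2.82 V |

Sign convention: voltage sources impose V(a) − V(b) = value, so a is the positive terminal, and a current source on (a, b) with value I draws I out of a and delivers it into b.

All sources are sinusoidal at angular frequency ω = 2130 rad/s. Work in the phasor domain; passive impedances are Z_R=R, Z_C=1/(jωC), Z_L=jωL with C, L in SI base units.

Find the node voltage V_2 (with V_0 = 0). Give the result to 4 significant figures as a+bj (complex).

MNA unknowns: 2 node voltages V₁..V_2 plus 1 source current (V1)
I1: z[0]−=1.52, z[2]+=1.52
L1: Y=0.000-0.6765j on G[0,1]
L2: Y=0.000-0.008399j on G[2,0]
R1: Y=0.1015+0.000j on G[0,2]
R2: Y=0.0002119+0.000j on G[1,0]
I2: z[0]−=0.479, z[1]+=0.479
I3: z[2]−=0.892, z[1]+=0.892
I4: z[1]−=0.0589, z[2]+=0.0589
R3: Y=0.08850+0.000j on G[1,2]
R4: Y=0.001120+0.000j on G[2,1]
L3: Y=0.000-0.6310j on G[1,2]
V1: row V1−V2=2.82, i_V1 at 1,2
solve → V1=0.5188+3.260j, V2=-2.301+3.260j
aux → i_V1=-1.146+2.130j

-2.301+3.260j V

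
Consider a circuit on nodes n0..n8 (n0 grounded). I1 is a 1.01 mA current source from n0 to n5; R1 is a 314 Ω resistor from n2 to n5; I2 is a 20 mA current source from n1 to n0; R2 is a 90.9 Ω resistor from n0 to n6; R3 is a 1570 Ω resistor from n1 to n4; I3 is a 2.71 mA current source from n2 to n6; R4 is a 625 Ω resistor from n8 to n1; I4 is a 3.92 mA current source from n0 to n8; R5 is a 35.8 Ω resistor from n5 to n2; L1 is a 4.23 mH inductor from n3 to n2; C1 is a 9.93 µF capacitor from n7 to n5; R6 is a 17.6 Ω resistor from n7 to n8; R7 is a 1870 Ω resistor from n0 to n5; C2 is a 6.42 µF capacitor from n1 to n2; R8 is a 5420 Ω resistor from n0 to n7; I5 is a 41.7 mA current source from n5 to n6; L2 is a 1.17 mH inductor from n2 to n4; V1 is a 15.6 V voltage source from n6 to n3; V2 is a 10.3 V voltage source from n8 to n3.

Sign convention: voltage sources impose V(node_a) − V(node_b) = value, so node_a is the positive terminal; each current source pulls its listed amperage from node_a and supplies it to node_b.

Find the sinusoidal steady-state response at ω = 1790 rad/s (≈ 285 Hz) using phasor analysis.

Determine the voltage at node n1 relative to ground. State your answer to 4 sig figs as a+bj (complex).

-17.12+0.5713j V

Apply KCL at each of the 8 non-ground nodes and solve the resulting linear system.
Node n1: branches {I2, R3, R4, C2} → V_1 = -17.12+0.5713j
Node n2: branches {R1, I3, R5, L1, C2, L2} → V_2 = -17.00+0.4074j
Node n3: branches {L1, V1, V2} → V_3 = -16.14-0.1631j
Node n4: branches {R3, L2} → V_4 = -17.00+0.4072j
Node n5: branches {I1, R1, R5, C1, R7, I5} → V_5 = -14.43+4.125j
Node n6: branches {R2, I3, I5, V1} → V_6 = -0.5374-0.1631j
Node n7: branches {C1, R6, R8} → V_7 = -7.801-2.231j
Node n8: branches {R4, I4, R6, V2} → V_8 = -5.837-0.1631j
Source currents: i(V1)=0.05032+0.001794j, i(V2)=-0.1257-0.1163j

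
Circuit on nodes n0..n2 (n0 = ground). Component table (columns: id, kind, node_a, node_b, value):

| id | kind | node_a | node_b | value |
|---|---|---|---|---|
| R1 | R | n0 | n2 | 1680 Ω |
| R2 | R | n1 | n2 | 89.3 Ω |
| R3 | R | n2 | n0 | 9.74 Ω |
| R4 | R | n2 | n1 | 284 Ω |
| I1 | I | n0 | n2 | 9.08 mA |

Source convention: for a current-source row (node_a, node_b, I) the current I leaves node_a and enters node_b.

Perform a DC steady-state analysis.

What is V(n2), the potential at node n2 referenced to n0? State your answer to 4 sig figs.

MNA unknowns: 2 node voltages V₁..V_2
R1: Y=0.0005952 on G[0,2]
R2: Y=0.01120 on G[1,2]
R3: Y=0.1027 on G[2,0]
R4: Y=0.003521 on G[2,1]
I1: z[0]−=0.00908, z[2]+=0.00908
solve → V1=0.08793, V2=0.08793

0.08793 V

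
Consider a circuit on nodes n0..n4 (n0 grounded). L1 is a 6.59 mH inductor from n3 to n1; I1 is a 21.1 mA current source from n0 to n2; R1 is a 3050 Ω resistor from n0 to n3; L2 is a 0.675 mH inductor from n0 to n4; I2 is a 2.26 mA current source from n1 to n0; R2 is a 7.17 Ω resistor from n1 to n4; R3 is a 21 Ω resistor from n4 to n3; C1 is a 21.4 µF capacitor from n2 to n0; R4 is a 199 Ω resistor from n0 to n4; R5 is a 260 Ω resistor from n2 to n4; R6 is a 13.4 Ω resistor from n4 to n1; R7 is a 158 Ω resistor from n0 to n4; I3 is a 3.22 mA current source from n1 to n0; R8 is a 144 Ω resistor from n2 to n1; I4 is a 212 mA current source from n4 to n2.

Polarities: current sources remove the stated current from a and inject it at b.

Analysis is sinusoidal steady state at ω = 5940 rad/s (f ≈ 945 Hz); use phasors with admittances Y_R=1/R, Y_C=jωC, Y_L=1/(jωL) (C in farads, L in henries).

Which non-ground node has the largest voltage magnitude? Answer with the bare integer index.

MNA unknowns: 4 node voltages V₁..V_4
L1: Y=0.000-0.02555j on G[3,1]
I1: z[0]−=0.0211, z[2]+=0.0211
R1: Y=0.0003279+0.000j on G[0,3]
L2: Y=0.000-0.2494j on G[0,4]
I2: z[1]−=0.00226, z[0]+=0.00226
R2: Y=0.1395+0.000j on G[1,4]
R3: Y=0.04762+0.000j on G[4,3]
C1: Y=0.000+0.1271j on G[2,0]
R4: Y=0.005025+0.000j on G[0,4]
R5: Y=0.003846+0.000j on G[2,4]
R6: Y=0.07463+0.000j on G[4,1]
R7: Y=0.006329+0.000j on G[0,4]
I3: z[1]−=0.00322, z[0]+=0.00322
R8: Y=0.006944+0.000j on G[2,1]
I4: z[4]−=0.212, z[2]+=0.212
solve → V1=-0.01822-0.8980j, V2=0.07968-1.826j, V3=-0.01897-0.8625j, V4=-3.762e-05-0.8680j

2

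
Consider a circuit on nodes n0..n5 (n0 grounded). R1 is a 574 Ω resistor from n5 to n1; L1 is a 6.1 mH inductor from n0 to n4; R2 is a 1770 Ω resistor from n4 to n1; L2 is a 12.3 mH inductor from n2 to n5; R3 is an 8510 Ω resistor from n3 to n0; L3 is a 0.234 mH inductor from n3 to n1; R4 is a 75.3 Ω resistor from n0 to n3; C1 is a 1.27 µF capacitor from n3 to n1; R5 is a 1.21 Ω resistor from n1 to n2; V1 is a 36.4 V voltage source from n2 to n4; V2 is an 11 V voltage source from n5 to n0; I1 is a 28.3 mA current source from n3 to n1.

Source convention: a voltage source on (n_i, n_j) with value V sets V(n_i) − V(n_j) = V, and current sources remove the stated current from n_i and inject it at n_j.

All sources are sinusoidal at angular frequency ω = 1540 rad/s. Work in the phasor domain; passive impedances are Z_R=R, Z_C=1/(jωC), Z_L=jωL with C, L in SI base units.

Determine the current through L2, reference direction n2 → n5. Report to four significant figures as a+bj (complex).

-0.1303-0.8836j A

MNA unknowns: 5 node voltages V₁..V_5 plus 2 source currents (V1, V2)
R1: Y=0.001742+0.000j on G[5,1]
L1: Y=0.000-0.1065j on G[0,4]
R2: Y=0.0005650+0.000j on G[4,1]
L2: Y=0.000-0.05279j on G[2,5]
R3: Y=0.0001175+0.000j on G[3,0]
L3: Y=0.000-2.775j on G[3,1]
R4: Y=0.01328+0.000j on G[0,3]
C1: Y=0.000+0.001956j on G[3,1]
R5: Y=0.8264+0.000j on G[1,2]
V1: row V2−V4=36.4, i_V1 at 2,4
V2: row V5−V0=11, i_V2 at 5,0
I1: z[3]−=0.0283, z[1]+=0.0283
solve → V1=27.24-2.422j, V2=27.74-2.468j, V3=27.22-2.563j, V4=-8.663-2.468j, V5=11.00+0.000j
aux → i_V1=-0.2830+0.9221j, i_V2=-0.1020-0.8878j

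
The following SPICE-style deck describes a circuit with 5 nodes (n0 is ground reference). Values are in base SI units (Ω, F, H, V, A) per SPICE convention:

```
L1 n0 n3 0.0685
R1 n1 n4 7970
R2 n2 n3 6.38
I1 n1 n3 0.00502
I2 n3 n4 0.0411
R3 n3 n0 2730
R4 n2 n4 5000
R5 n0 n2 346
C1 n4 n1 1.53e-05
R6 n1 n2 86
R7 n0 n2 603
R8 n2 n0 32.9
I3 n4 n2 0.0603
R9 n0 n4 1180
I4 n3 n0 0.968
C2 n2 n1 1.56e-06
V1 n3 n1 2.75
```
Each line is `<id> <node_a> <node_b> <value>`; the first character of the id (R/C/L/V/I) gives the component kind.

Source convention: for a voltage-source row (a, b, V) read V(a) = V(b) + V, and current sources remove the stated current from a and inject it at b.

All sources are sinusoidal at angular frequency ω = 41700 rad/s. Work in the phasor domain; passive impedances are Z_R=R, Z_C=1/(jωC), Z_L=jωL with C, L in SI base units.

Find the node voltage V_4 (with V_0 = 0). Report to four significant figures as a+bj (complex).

-33.94+2.347j V

Apply KCL at each of the 4 non-ground nodes and solve the resulting linear system.
Node n1: branches {R1, I1, C1, R6, C2, V1} → V_1 = -33.93+2.364j
Node n2: branches {R2, R4, R5, R6, R7, R8, I3, C2} → V_2 = -26.58-0.3941j
Node n3: branches {L1, R2, I1, I2, R3, I4, V1} → V_3 = -31.18+2.364j
Node n4: branches {R1, I2, R4, C1, I3, R9} → V_4 = -33.94+2.347j
Source currents: i(V1)=-0.2710-0.4441j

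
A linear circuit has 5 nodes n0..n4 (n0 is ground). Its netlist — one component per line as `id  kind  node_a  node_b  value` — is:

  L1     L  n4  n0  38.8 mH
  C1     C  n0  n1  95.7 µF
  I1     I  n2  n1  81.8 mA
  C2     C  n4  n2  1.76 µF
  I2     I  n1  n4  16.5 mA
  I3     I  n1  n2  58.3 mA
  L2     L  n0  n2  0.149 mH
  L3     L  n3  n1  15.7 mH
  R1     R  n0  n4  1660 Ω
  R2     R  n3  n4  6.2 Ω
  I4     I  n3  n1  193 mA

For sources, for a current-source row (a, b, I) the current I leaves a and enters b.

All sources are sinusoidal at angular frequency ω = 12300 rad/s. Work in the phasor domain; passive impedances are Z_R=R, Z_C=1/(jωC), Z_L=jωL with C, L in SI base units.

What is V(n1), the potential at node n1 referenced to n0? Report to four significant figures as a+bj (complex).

0.01132-0.2211j V

MNA unknowns: 4 node voltages V₁..V_4
L1: Y=0.000-0.002095j on G[4,0]
C1: Y=0.000+1.177j on G[0,1]
I1: z[2]−=0.0818, z[1]+=0.0818
C2: Y=0.000+0.02165j on G[4,2]
I2: z[1]−=0.0165, z[4]+=0.0165
I3: z[1]−=0.0583, z[2]+=0.0583
L2: Y=0.000-0.5456j on G[0,2]
L3: Y=0.000-0.005178j on G[3,1]
R1: Y=0.0006024+0.000j on G[0,4]
R2: Y=0.1613+0.000j on G[3,4]
I4: z[3]−=0.193, z[1]+=0.193
solve → V1=0.01132-0.2211j, V2=0.04091-0.5201j, V3=-2.561+11.42j, V4=-0.9903+11.50j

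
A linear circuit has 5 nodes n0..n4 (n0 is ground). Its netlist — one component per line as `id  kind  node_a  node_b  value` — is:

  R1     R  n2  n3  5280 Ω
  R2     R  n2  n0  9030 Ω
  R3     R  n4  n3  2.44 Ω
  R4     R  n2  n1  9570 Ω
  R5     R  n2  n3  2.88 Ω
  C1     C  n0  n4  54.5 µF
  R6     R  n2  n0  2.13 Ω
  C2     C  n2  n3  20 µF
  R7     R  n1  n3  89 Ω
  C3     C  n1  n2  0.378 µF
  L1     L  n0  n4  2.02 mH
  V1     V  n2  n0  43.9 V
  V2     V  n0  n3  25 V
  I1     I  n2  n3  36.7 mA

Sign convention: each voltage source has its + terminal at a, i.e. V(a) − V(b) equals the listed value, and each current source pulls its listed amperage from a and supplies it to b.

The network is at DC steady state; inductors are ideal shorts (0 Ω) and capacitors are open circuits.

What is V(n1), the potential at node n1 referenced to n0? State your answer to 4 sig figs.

-24.37 V

Element admittances at DC:
  Y(R1) = 0.0001894 S between n2,n3
  Y(R2) = 0.0001107 S between n2,n0
  Y(R3) = 0.4098 S between n4,n3
  Y(R4) = 0.0001045 S between n2,n1
  Y(R5) = 0.3472 S between n2,n3
  Y(C1) = 0.000 S between n0,n4
  Y(R6) = 0.4695 S between n2,n0
  Y(C2) = 0.000 S between n2,n3
  Y(R7) = 0.01124 S between n1,n3
  Y(C3) = 0.000 S between n1,n2
  L1: short n0↔n4 (DC inductor)
  V1: constraint V(n2)−V(n0) = 43.9
  V2: constraint V(n0)−V(n3) = 25
  I1: injects 0.0367 A into n3 (from n2)
Assemble and solve the 7×7 MNA system:
  V(n1)=-24.37  V(n2)=43.90  V(n3)=-25.00  V(n4)=0.000
  i(L1)=10.25  i(V1)=-44.60  i(V2)=-34.23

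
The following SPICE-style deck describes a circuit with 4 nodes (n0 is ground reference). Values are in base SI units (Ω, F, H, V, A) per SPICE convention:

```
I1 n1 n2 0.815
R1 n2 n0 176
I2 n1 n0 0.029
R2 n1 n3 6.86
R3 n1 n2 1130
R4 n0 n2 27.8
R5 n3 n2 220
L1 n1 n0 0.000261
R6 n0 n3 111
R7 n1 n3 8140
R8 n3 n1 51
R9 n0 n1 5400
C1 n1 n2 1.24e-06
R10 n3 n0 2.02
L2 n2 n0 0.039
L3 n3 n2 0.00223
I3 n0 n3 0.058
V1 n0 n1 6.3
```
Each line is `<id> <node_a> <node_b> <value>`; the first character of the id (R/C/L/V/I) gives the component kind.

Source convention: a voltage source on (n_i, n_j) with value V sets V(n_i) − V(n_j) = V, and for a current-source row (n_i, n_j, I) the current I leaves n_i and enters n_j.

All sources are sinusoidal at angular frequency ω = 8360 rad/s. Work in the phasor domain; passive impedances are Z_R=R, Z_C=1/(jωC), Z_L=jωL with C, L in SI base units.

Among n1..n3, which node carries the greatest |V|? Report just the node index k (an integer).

Element admittances at ω=8360 rad/s:
  I1: injects 0.815 A into n2 (from n1)
  Y(R1) = 0.005682+0.000j S between n2,n0
  I2: injects 0.029 A into n0 (from n1)
  Y(R2) = 0.1458+0.000j S between n1,n3
  Y(R3) = 0.0008850+0.000j S between n1,n2
  Y(R4) = 0.03597+0.000j S between n0,n2
  Y(R5) = 0.004545+0.000j S between n3,n2
  Y(L1) = 0.000-0.4583j S between n1,n0
  Y(R6) = 0.009009+0.000j S between n0,n3
  Y(R7) = 0.0001229+0.000j S between n1,n3
  Y(R8) = 0.01961+0.000j S between n3,n1
  Y(R9) = 0.0001852+0.000j S between n0,n1
  Y(C1) = 0.000+0.01037j S between n1,n2
  Y(R10) = 0.4950+0.000j S between n3,n0
  Y(L2) = 0.000-0.003067j S between n2,n0
  Y(L3) = 0.000-0.05364j S between n3,n2
  I3: injects 0.058 A into n3 (from n0)
  V1: constraint V(n0)−V(n1) = 6.3
Assemble and solve the 4×4 MNA system:
  V(n1)=-6.300+0.000j  V(n2)=8.612+7.847j  V(n3)=-0.7233-0.6899j
  i(V1)=-0.01198+2.840j

2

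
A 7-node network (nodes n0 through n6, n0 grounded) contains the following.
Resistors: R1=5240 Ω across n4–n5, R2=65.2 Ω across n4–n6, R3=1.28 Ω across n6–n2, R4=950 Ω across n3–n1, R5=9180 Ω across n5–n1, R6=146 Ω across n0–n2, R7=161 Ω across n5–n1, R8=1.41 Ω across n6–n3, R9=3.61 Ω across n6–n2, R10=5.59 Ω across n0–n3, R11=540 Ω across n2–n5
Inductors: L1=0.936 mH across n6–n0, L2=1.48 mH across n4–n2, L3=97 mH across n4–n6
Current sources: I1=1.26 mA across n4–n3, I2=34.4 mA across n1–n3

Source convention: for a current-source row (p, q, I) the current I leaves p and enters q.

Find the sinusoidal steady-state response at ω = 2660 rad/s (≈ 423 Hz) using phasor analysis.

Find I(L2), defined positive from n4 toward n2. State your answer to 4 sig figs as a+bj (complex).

Element admittances at ω=2660 rad/s:
  Y(R1) = 0.0001908+0.000j S between n4,n5
  Y(L1) = 0.000-0.4016j S between n6,n0
  Y(R2) = 0.01534+0.000j S between n4,n6
  Y(L2) = 0.000-0.2540j S between n4,n2
  Y(R3) = 0.7812+0.000j S between n6,n2
  Y(R4) = 0.001053+0.000j S between n3,n1
  Y(R5) = 0.0001089+0.000j S between n5,n1
  Y(R6) = 0.006849+0.000j S between n0,n2
  Y(R7) = 0.006211+0.000j S between n5,n1
  Y(R8) = 0.7092+0.000j S between n6,n3
  Y(L3) = 0.000-0.003876j S between n4,n6
  Y(R9) = 0.2770+0.000j S between n6,n2
  I1: injects 0.00126 A into n3 (from n4)
  Y(R10) = 0.1789+0.000j S between n0,n3
  Y(R11) = 0.001852+0.000j S between n2,n5
  I2: injects 0.0344 A into n3 (from n1)
Assemble and solve the 6×6 MNA system:
  V(n1)=-13.25-0.009025j  V(n2)=-0.02345-0.009105j  V(n3)=0.02167-0.007388j  V(n4)=-0.02381-0.02018j  V(n5)=-10.02-0.009297j  V(n6)=-0.003446-0.009250j

-0.002814+9.083e-05j A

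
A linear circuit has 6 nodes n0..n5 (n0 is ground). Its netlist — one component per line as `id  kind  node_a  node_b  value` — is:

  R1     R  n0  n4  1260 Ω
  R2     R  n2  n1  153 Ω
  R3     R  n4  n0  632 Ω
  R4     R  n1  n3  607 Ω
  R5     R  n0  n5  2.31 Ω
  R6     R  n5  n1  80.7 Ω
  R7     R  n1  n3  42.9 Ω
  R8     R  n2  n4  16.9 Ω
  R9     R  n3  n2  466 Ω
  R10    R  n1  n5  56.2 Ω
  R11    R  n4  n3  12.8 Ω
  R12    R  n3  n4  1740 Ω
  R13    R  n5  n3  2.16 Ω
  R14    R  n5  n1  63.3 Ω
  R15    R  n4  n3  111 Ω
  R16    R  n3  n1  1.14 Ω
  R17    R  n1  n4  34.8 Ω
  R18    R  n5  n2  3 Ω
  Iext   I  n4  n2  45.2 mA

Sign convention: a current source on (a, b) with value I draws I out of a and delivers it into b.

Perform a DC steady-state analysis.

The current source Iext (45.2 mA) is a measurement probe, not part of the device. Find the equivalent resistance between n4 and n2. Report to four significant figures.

Element admittances at DC:
  Y(R1) = 0.0007937 S between n0,n4
  Y(R2) = 0.006536 S between n2,n1
  Y(R3) = 0.001582 S between n4,n0
  Y(R4) = 0.001647 S between n1,n3
  Y(R5) = 0.4329 S between n0,n5
  Y(R6) = 0.01239 S between n5,n1
  Y(R7) = 0.02331 S between n1,n3
  Y(R8) = 0.05917 S between n2,n4
  Y(R9) = 0.002146 S between n3,n2
  Y(R10) = 0.01779 S between n1,n5
  Y(R11) = 0.07812 S between n4,n3
  Y(R12) = 0.0005747 S between n3,n4
  Y(R13) = 0.4630 S between n5,n3
  Y(R14) = 0.01580 S between n5,n1
  Y(R15) = 0.009009 S between n4,n3
  Y(R16) = 0.8772 S between n3,n1
  Y(R17) = 0.02874 S between n1,n4
  Y(R18) = 0.3333 S between n5,n2
  Iext: injects 0.0452 A into n2 (from n4)
Assemble and solve the 5×5 MNA system:
  V(n1)=-0.04829  V(n2)=0.07460  V(n3)=-0.04500  V(n4)=-0.2591  V(n5)=0.001422

R_eq = 7.383 Ω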